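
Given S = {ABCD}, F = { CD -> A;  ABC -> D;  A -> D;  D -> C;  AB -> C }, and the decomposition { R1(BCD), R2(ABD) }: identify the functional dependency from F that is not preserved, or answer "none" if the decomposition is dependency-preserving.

none

CD → A: restricted closure across fragments reaches A.
ABC → D: restricted closure across fragments reaches D.
A → D lies within R2.
D → C lies within R1.
AB → C: restricted closure across fragments reaches C.
Every dependency is enforceable on the fragments, so the decomposition is dependency-preserving.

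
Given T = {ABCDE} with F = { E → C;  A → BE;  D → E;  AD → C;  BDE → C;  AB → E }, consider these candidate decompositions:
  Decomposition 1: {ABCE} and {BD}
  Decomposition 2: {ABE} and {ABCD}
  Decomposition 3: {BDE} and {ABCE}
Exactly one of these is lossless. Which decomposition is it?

Decomposition 1: common = {B}, closure = {B} → lossy.
Decomposition 2: common = {AB}, closure = {ABCE} → lossless.
Decomposition 3: common = {BE}, closure = {BCE} → lossy.

Decomposition 2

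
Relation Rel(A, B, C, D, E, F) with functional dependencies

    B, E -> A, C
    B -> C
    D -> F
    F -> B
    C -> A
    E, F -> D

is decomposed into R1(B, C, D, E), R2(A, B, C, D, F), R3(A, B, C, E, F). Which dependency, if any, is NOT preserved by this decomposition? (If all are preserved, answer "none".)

E, F -> D

Check E, F → D: no single fragment contains all of {D, E, F}, and the restricted closure of {E, F} across the fragments never reaches {D}.
B, E → A, C is preserved.
B → C is preserved.
D → F is preserved.
F → B is preserved.
C → A is preserved.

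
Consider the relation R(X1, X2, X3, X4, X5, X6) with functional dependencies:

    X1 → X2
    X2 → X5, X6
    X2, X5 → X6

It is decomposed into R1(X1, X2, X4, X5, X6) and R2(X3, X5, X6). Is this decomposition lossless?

Common attributes: R1 ∩ R2 = {X5, X6}.
No dependency enlarges {X5, X6}, so (X5, X6)⁺ = {X5, X6}.
The closure contains neither all of R1 = {X1, X2, X4, X5, X6} nor all of R2 = {X3, X5, X6}, so the common attributes are not a superkey of either fragment. The join is lossy.

No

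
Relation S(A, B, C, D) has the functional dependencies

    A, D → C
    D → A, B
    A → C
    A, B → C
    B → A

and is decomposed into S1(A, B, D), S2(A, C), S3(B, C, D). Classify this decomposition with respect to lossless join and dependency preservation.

lossless and dependency-preserving

Lossless test (chase): Rows 1 and 3 agree on D; apply D→A, B and equate their A, B entries. Rows 1 and 2 agree on A; apply A→C and equate their C entries. Row 1 is now all distinguished symbols — the join is lossless.
Dependency preservation: A, D → C; A, B → C are not contained in any single fragment, but the restricted closure of each left-hand side across the fragments still reaches the right-hand side; the remaining FDs each lie inside some fragment. All dependencies are preserved.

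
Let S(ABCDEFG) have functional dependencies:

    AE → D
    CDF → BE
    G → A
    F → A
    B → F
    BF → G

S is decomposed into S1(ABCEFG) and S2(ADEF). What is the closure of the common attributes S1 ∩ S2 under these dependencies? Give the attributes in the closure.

ADEF

S1 ∩ S2 = {AEF}.
AE → D applies, adding D
Closure: {ADEF}.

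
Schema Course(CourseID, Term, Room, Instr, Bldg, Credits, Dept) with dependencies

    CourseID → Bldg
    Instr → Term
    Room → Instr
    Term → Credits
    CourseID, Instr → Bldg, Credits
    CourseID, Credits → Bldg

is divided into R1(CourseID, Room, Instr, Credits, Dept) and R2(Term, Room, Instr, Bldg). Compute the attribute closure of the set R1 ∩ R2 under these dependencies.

R1 ∩ R2 = {Room, Instr}.
Instr → Term applies, adding Term
Term → Credits applies, adding Credits
Closure: {Term, Room, Instr, Credits}.

Term, Room, Instr, Credits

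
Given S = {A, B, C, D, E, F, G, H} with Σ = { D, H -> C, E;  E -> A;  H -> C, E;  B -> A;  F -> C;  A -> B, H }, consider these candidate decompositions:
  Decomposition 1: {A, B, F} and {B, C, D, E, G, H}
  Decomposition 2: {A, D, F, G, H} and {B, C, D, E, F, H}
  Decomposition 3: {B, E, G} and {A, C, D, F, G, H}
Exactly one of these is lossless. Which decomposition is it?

Decomposition 1: common = {B}, closure = {A, B, C, E, H} → lossy.
Decomposition 2: common = {D, F, H}, closure = {A, B, C, D, E, F, H} → lossless.
Decomposition 3: common = {G}, closure = {G} → lossy.

Decomposition 2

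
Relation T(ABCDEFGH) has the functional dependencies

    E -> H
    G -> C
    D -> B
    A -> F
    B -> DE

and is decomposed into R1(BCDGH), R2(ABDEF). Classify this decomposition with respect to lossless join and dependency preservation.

Lossless test: (BD)⁺ = {BDEH}, which is a superkey of neither fragment — lossy.
Dependency preservation: the restricted closure of {E} across the fragments never reaches {H}, so E → H cannot be enforced without a join — not preserved.

lossy and not dependency-preserving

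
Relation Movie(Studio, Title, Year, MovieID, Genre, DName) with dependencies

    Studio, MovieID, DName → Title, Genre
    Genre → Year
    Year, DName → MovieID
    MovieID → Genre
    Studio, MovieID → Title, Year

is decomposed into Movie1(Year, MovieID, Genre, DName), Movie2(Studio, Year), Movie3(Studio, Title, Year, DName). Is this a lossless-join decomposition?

Chase test. Columns are Studio, Title, Year, MovieID, Genre, DName; row i has aⱼ where attribute j ∈ Moviei, else bᵢⱼ.
Initial tableau (one row per fragment):
  row 1: b11 b12 a3 a4 a5 a6
  row 2: a1 b22 a3 b24 b25 b26
  row 3: a1 a2 a3 b34 b35 a6
Rows 1 and 3 agree on Year, DName; apply Year, DName→MovieID and equate their MovieID entries.
Rows 1 and 3 agree on MovieID; apply MovieID→Genre and equate their Genre entries.
Row 3 is now all distinguished symbols — the join is lossless.

Yes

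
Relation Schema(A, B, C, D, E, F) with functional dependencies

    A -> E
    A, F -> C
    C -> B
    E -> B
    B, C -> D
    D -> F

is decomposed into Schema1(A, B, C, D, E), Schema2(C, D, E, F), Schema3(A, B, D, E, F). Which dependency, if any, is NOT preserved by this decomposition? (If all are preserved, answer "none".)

none

A → E lies within Schema1.
A, F → C: restricted closure across fragments reaches C.
C → B lies within Schema1.
E → B lies within Schema1.
B, C → D lies within Schema1.
D → F lies within Schema2.
Every dependency is enforceable on the fragments, so the decomposition is dependency-preserving.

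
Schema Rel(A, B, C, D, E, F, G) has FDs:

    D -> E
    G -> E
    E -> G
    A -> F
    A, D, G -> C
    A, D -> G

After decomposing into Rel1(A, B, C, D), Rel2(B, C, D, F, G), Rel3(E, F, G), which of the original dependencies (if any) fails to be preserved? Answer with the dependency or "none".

A -> F

Check A → F: no single fragment contains all of {A, F}, and the restricted closure of {A} across the fragments never reaches {F}.
D → E is preserved.
G → E is preserved.
E → G is preserved.
A, D, G → C is preserved.
A, D → G is preserved.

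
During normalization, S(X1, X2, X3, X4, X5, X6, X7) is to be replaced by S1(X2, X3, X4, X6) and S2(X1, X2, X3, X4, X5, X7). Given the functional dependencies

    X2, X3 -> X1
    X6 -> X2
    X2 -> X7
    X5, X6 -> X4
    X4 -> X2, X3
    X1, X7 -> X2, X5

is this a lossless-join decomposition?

Yes

Common attributes: S1 ∩ S2 = {X2, X3, X4}.
Closure of {X2, X3, X4}: X2, X3 → X1 applies, adding X1; X2 → X7 applies, adding X7; X1, X7 → X2, X5 applies, adding X5. So (X2, X3, X4)⁺ = {X1, X2, X3, X4, X5, X7}.
This closure contains every attribute of S2, so S1 ∩ S2 → S2. The join is lossless.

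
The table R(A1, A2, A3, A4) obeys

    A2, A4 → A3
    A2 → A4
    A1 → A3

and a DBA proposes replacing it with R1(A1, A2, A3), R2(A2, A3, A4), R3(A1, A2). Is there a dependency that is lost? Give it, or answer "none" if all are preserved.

A2, A4 → A3 lies within R2.
A2 → A4 lies within R2.
A1 → A3 lies within R1.
Every dependency is enforceable on the fragments, so the decomposition is dependency-preserving.

none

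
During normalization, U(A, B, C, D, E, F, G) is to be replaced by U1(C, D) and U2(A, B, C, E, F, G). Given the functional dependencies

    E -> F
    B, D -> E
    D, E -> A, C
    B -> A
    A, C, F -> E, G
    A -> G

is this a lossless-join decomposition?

Common attributes: U1 ∩ U2 = {C}.
No dependency enlarges {C}, so (C)⁺ = {C}.
The closure contains neither all of U1 = {C, D} nor all of U2 = {A, B, C, E, F, G}, so the common attributes are not a superkey of either fragment. The join is lossy.

No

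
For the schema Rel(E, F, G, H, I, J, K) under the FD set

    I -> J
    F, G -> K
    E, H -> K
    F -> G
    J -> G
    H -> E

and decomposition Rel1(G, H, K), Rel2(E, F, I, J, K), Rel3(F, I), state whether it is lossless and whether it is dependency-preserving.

Lossless test (chase): Rows 2 and 3 agree on I; apply I→J and equate their J entries. Rows 2 and 3 agree on F; apply F→G and equate their G entries. Rows 2 and 3 agree on F, G; apply F, G→K and equate their K entries. No row becomes fully distinguished — the join is lossy.
Dependency preservation: the restricted closure of {F} across the fragments never reaches {G}, so F → G cannot be enforced without a join — not preserved.

lossy and not dependency-preserving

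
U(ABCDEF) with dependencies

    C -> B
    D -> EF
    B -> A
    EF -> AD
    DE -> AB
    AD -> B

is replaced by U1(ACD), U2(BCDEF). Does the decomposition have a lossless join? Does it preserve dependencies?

lossless but not dependency-preserving

Lossless test: (CD)⁺ = {ABCDEF}, which contains all of one fragment — lossless.
Dependency preservation: the restricted closure of {B} across the fragments never reaches {A}, so B → A cannot be enforced without a join — not preserved.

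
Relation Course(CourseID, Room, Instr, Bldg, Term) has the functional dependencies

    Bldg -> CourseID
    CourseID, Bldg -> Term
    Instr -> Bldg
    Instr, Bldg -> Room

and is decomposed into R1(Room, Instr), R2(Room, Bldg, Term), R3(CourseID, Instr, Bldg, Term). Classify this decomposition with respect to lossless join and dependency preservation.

lossless and dependency-preserving

Lossless test (chase): Rows 2 and 3 agree on Bldg; apply Bldg→CourseID and equate their CourseID entries. Rows 1 and 3 agree on Instr; apply Instr→Bldg and equate their Bldg entries. Rows 1 and 3 agree on Instr, Bldg; apply Instr, Bldg→Room and equate their Room entries. Rows 1 and 2 agree on Bldg; apply Bldg→CourseID and equate their CourseID entries. Rows 1 and 2 agree on CourseID, Bldg; apply CourseID, Bldg→Term and equate their Term entries. Row 1 is now all distinguished symbols — the join is lossless.
Dependency preservation: Instr, Bldg → Room is not contained in any single fragment, but the restricted closure of its left-hand side across the fragments still reaches the right-hand side; the remaining FDs each lie inside some fragment. All dependencies are preserved.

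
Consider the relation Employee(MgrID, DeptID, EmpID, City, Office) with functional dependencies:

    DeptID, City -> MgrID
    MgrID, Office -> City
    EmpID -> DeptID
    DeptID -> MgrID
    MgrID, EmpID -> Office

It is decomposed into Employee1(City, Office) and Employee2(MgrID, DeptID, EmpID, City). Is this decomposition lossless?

Common attributes: Employee1 ∩ Employee2 = {City}.
No dependency enlarges {City}, so (City)⁺ = {City}.
The closure contains neither all of Employee1 = {City, Office} nor all of Employee2 = {MgrID, DeptID, EmpID, City}, so the common attributes are not a superkey of either fragment. The join is lossy.

No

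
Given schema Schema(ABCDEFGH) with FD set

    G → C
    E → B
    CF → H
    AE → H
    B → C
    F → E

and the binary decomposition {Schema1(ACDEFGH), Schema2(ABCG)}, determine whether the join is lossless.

No

Common attributes: Schema1 ∩ Schema2 = {ACG}.
No dependency enlarges {ACG}, so (ACG)⁺ = {ACG}.
The closure contains neither all of Schema1 = {ACDEFGH} nor all of Schema2 = {ABCG}, so the common attributes are not a superkey of either fragment. The join is lossy.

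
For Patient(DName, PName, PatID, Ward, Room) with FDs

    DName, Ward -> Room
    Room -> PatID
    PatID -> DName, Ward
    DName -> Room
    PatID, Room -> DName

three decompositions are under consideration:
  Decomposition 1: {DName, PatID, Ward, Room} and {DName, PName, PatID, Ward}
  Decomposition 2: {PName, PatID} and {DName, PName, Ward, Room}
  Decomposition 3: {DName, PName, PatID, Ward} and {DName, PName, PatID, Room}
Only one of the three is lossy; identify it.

Decomposition 1: common = {DName, PatID, Ward}, closure = {DName, PatID, Ward, Room} → lossless.
Decomposition 2: common = {PName}, closure = {PName} → lossy.
Decomposition 3: common = {DName, PName, PatID}, closure = {DName, PName, PatID, Ward, Room} → lossless.

Decomposition 2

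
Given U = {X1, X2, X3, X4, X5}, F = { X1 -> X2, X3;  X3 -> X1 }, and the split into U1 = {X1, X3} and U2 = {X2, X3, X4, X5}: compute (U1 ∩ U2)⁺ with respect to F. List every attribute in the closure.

U1 ∩ U2 = {X3}.
X3 → X1 applies, adding X1
X1 → X2, X3 applies, adding X2
Closure: {X1, X2, X3}.

X1, X2, X3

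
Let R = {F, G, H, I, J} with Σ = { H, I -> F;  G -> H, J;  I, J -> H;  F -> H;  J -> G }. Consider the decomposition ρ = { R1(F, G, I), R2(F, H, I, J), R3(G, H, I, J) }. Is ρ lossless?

Yes

Chase test. Columns are F, G, H, I, J; row i has aⱼ where attribute j ∈ Ri, else bᵢⱼ.
Initial tableau (one row per fragment):
  row 1: a1 a2 b13 a4 b15
  row 2: a1 b22 a3 a4 a5
  row 3: b31 a2 a3 a4 a5
Rows 2 and 3 agree on H, I; apply H, I→F and equate their F entries.
Rows 1 and 3 agree on G; apply G→H, J and equate their H, J entries.
Rows 1 and 2 agree on J; apply J→G and equate their G entries.
Row 1 is now all distinguished symbols — the join is lossless.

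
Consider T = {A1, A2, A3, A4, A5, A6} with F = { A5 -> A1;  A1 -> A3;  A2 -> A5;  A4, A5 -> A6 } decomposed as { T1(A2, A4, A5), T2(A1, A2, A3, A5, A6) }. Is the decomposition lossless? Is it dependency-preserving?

Lossless test: (A2, A5)⁺ = {A1, A2, A3, A5}, which is a superkey of neither fragment — lossy.
Dependency preservation: the restricted closure of {A4, A5} across the fragments never reaches {A6}, so A4, A5 → A6 cannot be enforced without a join — not preserved.

lossy and not dependency-preserving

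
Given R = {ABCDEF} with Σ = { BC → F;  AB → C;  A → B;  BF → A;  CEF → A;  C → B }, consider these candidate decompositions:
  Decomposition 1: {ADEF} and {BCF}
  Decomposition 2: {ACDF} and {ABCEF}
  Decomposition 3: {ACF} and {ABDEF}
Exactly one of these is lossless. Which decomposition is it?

Decomposition 3

Decomposition 1: common = {F}, closure = {F} → lossy.
Decomposition 2: common = {ACF}, closure = {ABCF} → lossy.
Decomposition 3: common = {AF}, closure = {ABCF} → lossless.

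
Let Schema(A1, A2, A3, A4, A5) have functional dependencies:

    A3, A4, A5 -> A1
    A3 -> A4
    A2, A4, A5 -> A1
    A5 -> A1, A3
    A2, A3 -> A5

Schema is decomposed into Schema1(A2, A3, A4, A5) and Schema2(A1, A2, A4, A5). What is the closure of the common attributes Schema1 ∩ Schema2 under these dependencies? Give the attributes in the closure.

Schema1 ∩ Schema2 = {A2, A4, A5}.
A2, A4, A5 → A1 applies, adding A1
A5 → A1, A3 applies, adding A3
Closure: {A1, A2, A3, A4, A5}.

A1, A2, A3, A4, A5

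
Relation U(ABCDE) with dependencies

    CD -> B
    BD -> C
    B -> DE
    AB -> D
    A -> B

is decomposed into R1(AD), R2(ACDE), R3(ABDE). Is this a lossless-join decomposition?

Yes

Chase test. Columns are ABCDE; row i has aⱼ where attribute j ∈ Ri, else bᵢⱼ.
Initial tableau (one row per fragment):
  row 1: a1 b12 b13 a4 b15
  row 2: a1 b22 a3 a4 a5
  row 3: a1 a2 b33 a4 a5
Rows 1 and 2 agree on A; apply A→B and equate their B entries.
Rows 1 and 3 agree on A; apply A→B and equate their B entries.
Rows 1 and 2 agree on BD; apply BD→C and equate their C entries.
Rows 1 and 3 agree on BD; apply BD→C and equate their C entries.
Rows 1 and 2 agree on B; apply B→DE and equate their DE entries.
Row 1 is now all distinguished symbols — the join is lossless.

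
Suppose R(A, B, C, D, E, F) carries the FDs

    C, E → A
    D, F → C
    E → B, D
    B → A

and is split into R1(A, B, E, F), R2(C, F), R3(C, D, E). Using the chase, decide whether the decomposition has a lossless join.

Chase test. Columns are A, B, C, D, E, F; row i has aⱼ where attribute j ∈ Ri, else bᵢⱼ.
Initial tableau (one row per fragment):
  row 1: a1 a2 b13 b14 a5 a6
  row 2: b21 b22 a3 b24 b25 a6
  row 3: b31 b32 a3 a4 a5 b36
Rows 1 and 3 agree on E; apply E→B, D and equate their B, D entries.
Rows 1 and 3 agree on B; apply B→A and equate their A entries.
No row becomes fully distinguished — the join is lossy.

No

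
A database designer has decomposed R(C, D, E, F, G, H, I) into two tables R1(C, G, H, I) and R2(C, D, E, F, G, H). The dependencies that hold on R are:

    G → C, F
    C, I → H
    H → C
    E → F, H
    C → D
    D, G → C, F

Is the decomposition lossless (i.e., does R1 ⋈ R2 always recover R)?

Common attributes: R1 ∩ R2 = {C, G, H}.
Closure of {C, G, H}: G → C, F applies, adding F; C → D applies, adding D. So (C, G, H)⁺ = {C, D, F, G, H}.
The closure contains neither all of R1 = {C, G, H, I} nor all of R2 = {C, D, E, F, G, H}, so the common attributes are not a superkey of either fragment. The join is lossy.

No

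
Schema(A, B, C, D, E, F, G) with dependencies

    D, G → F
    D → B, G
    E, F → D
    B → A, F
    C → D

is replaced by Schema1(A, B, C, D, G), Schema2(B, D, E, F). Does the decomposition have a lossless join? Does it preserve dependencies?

lossy but dependency-preserving

Lossless test: (B, D)⁺ = {A, B, D, F, G}, which is a superkey of neither fragment — lossy.
Dependency preservation: D, G → F; B → A, F are not contained in any single fragment, but the restricted closure of each left-hand side across the fragments still reaches the right-hand side; the remaining FDs each lie inside some fragment. All dependencies are preserved.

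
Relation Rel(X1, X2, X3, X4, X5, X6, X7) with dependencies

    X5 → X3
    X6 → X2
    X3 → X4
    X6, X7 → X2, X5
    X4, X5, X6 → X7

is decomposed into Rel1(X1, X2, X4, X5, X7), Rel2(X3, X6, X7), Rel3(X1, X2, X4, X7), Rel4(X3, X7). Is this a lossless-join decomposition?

No

Chase test. Columns are X1, X2, X3, X4, X5, X6, X7; row i has aⱼ where attribute j ∈ Reli, else bᵢⱼ.
Initial tableau (one row per fragment):
  row 1: a1 a2 b13 a4 a5 b16 a7
  row 2: b21 b22 a3 b24 b25 a6 a7
  row 3: a1 a2 b33 a4 b35 b36 a7
  row 4: b41 b42 a3 b44 b45 b46 a7
Rows 2 and 4 agree on X3; apply X3→X4 and equate their X4 entries.
No row becomes fully distinguished — the join is lossy.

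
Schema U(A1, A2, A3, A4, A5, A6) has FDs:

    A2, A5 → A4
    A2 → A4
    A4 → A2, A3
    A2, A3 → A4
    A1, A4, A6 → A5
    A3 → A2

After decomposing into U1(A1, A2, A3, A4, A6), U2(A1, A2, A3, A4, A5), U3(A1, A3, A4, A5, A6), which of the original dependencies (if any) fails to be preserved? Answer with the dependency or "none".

A2, A5 → A4 lies within U2.
A2 → A4 lies within U1.
A4 → A2, A3 lies within U1.
A2, A3 → A4 lies within U1.
A1, A4, A6 → A5 lies within U3.
A3 → A2 lies within U1.
Every dependency is enforceable on the fragments, so the decomposition is dependency-preserving.

none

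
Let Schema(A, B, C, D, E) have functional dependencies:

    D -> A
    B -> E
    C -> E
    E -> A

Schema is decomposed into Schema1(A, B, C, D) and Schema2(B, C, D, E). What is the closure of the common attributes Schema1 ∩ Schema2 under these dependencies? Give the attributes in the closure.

A, B, C, D, E

Schema1 ∩ Schema2 = {B, C, D}.
D → A applies, adding A
B → E applies, adding E
Closure: {A, B, C, D, E}.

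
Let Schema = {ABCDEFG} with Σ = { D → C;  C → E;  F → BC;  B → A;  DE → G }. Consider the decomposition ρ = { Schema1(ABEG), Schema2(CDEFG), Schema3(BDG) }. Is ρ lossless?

Chase test. Columns are ABCDEFG; row i has aⱼ where attribute j ∈ Schemai, else bᵢⱼ.
Initial tableau (one row per fragment):
  row 1: a1 a2 b13 b14 a5 b16 a7
  row 2: b21 b22 a3 a4 a5 a6 a7
  row 3: b31 a2 b33 a4 b35 b36 a7
Rows 2 and 3 agree on D; apply D→C and equate their C entries.
Rows 2 and 3 agree on C; apply C→E and equate their E entries.
Rows 1 and 3 agree on B; apply B→A and equate their A entries.
No row becomes fully distinguished — the join is lossy.

No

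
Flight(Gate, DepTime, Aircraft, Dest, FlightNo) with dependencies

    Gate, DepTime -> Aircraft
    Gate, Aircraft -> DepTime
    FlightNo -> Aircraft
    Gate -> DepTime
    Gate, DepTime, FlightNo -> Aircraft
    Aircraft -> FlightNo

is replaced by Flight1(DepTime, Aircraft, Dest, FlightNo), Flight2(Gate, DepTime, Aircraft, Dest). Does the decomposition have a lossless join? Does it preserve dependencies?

Lossless test: (DepTime, Aircraft, Dest)⁺ = {DepTime, Aircraft, Dest, FlightNo}, which contains all of one fragment — lossless.
Dependency preservation: Gate, DepTime, FlightNo → Aircraft is not contained in any single fragment, but the restricted closure of its left-hand side across the fragments still reaches the right-hand side; the remaining FDs each lie inside some fragment. All dependencies are preserved.

lossless and dependency-preserving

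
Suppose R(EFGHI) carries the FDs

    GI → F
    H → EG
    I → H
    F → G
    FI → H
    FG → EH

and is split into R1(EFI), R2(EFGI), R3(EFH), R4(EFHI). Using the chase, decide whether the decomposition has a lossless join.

Yes

Chase test. Columns are EFGHI; row i has aⱼ where attribute j ∈ Ri, else bᵢⱼ.
Initial tableau (one row per fragment):
  row 1: a1 a2 b13 b14 a5
  row 2: a1 a2 a3 b24 a5
  row 3: a1 a2 b33 a4 b35
  row 4: a1 a2 b43 a4 a5
Rows 3 and 4 agree on H; apply H→EG and equate their EG entries.
Rows 1 and 2 agree on I; apply I→H and equate their H entries.
Rows 1 and 4 agree on I; apply I→H and equate their H entries.
Rows 1 and 2 agree on F; apply F→G and equate their G entries.
Rows 1 and 3 agree on F; apply F→G and equate their G entries.
Row 1 is now all distinguished symbols — the join is lossless.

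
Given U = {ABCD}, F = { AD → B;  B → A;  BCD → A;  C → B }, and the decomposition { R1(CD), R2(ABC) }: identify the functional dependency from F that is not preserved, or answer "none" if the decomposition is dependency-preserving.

Check AD → B: no single fragment contains all of {ABD}, and the restricted closure of {AD} across the fragments never reaches {B}.
B → A is preserved.
BCD → A is preserved.
C → B is preserved.

AD → B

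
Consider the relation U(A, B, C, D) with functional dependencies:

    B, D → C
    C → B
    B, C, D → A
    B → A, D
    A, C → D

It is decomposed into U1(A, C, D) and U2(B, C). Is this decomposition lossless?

Yes

Common attributes: U1 ∩ U2 = {C}.
Closure of {C}: C → B applies, adding B; B → A, D applies, adding A, D. So (C)⁺ = {A, B, C, D}.
This closure contains every attribute of U1, so U1 ∩ U2 → U1. The join is lossless.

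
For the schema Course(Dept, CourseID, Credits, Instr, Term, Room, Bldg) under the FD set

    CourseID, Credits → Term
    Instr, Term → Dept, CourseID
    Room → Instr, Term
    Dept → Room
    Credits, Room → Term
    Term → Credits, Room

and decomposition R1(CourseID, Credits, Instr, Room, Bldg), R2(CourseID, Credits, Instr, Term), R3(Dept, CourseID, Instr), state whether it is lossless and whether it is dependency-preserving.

Lossless test (chase): Rows 1 and 2 agree on CourseID, Credits; apply CourseID, Credits→Term and equate their Term entries. Rows 1 and 2 agree on Instr, Term; apply Instr, Term→Dept, CourseID and equate their Dept, CourseID entries. Rows 1 and 2 agree on Dept; apply Dept→Room and equate their Room entries. No row becomes fully distinguished — the join is lossy.
Dependency preservation: the restricted closure of {Instr, Term} across the fragments never reaches {Dept, CourseID}, so Instr, Term → Dept, CourseID cannot be enforced without a join — not preserved.

lossy and not dependency-preserving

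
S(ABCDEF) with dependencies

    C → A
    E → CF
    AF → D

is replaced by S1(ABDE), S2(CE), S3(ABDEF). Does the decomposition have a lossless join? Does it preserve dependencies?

Lossless test (chase): Rows 1 and 2 agree on E; apply E→CF and equate their CF entries. Rows 1 and 3 agree on E; apply E→CF and equate their CF entries. Rows 1 and 2 agree on C; apply C→A and equate their A entries. Rows 1 and 2 agree on AF; apply AF→D and equate their D entries. Row 1 is now all distinguished symbols — the join is lossless.
Dependency preservation: the restricted closure of {C} across the fragments never reaches {A}, so C → A cannot be enforced without a join — not preserved.

lossless but not dependency-preserving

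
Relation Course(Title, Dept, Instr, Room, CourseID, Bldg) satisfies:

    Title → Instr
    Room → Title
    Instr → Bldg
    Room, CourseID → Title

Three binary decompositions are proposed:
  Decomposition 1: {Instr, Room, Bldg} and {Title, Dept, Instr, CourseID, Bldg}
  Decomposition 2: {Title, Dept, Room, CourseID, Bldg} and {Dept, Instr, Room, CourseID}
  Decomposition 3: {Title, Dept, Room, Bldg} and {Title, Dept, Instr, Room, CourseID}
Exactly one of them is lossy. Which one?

Decomposition 1: common = {Instr, Bldg}, closure = {Instr, Bldg} → lossy.
Decomposition 2: common = {Dept, Room, CourseID}, closure = {Title, Dept, Instr, Room, CourseID, Bldg} → lossless.
Decomposition 3: common = {Title, Dept, Room}, closure = {Title, Dept, Instr, Room, Bldg} → lossless.

Decomposition 1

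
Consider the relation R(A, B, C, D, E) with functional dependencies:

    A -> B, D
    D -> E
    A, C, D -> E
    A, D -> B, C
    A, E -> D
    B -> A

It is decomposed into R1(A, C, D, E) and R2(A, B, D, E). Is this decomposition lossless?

Common attributes: R1 ∩ R2 = {A, D, E}.
Closure of {A, D, E}: A → B, D applies, adding B; A, D → B, C applies, adding C. So (A, D, E)⁺ = {A, B, C, D, E}.
This closure contains every attribute of R1, so R1 ∩ R2 → R1. The join is lossless.

Yes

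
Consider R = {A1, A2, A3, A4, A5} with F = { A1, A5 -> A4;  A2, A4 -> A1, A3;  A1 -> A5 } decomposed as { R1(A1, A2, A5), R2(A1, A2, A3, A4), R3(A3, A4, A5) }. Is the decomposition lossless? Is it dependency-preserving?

Lossless test (chase): Rows 1 and 2 agree on A1; apply A1→A5 and equate their A5 entries. Rows 1 and 2 agree on A1, A5; apply A1, A5→A4 and equate their A4 entries. Rows 1 and 2 agree on A2, A4; apply A2, A4→A1, A3 and equate their A1, A3 entries. Row 1 is now all distinguished symbols — the join is lossless.
Dependency preservation: A1, A5 → A4 is not contained in any single fragment, but the restricted closure of its left-hand side across the fragments still reaches the right-hand side; the remaining FDs each lie inside some fragment. All dependencies are preserved.

lossless and dependency-preserving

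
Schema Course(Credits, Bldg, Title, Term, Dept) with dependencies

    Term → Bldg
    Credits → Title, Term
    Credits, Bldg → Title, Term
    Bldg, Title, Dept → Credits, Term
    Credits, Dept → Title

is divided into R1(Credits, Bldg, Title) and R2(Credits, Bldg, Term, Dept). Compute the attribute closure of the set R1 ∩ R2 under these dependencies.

R1 ∩ R2 = {Credits, Bldg}.
Credits → Title, Term applies, adding Title, Term
Closure: {Credits, Bldg, Title, Term}.

Credits, Bldg, Title, Term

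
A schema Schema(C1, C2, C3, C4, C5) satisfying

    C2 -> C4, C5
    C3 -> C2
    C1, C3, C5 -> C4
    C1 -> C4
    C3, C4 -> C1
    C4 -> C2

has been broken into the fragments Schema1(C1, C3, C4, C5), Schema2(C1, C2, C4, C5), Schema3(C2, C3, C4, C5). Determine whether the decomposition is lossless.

Chase test. Columns are C1, C2, C3, C4, C5; row i has aⱼ where attribute j ∈ Schemai, else bᵢⱼ.
Initial tableau (one row per fragment):
  row 1: a1 b12 a3 a4 a5
  row 2: a1 a2 b23 a4 a5
  row 3: b31 a2 a3 a4 a5
Rows 1 and 3 agree on C3; apply C3→C2 and equate their C2 entries.
Rows 1 and 3 agree on C3, C4; apply C3, C4→C1 and equate their C1 entries.
Row 1 is now all distinguished symbols — the join is lossless.

Yes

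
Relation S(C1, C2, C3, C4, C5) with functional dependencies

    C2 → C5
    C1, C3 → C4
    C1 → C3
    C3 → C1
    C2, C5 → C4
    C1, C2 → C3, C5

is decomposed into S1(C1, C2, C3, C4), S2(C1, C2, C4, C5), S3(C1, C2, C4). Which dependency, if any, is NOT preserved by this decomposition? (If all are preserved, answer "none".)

none

C2 → C5 lies within S2.
C1, C3 → C4 lies within S1.
C1 → C3 lies within S1.
C3 → C1 lies within S1.
C2, C5 → C4 lies within S2.
C1, C2 → C3, C5: restricted closure across fragments reaches C3, C5.
Every dependency is enforceable on the fragments, so the decomposition is dependency-preserving.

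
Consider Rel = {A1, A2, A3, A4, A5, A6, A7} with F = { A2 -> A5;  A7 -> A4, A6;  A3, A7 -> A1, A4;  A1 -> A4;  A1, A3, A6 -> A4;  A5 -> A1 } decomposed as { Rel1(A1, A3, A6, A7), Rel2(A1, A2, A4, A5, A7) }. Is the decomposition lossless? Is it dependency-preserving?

lossy but dependency-preserving

Lossless test: (A1, A7)⁺ = {A1, A4, A6, A7}, which is a superkey of neither fragment — lossy.
Dependency preservation: A7 → A4, A6; A3, A7 → A1, A4; A1, A3, A6 → A4 are not contained in any single fragment, but the restricted closure of each left-hand side across the fragments still reaches the right-hand side; the remaining FDs each lie inside some fragment. All dependencies are preserved.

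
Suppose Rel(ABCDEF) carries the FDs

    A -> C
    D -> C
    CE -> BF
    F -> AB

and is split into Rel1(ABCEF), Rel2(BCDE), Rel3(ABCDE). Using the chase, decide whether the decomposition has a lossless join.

Chase test. Columns are ABCDEF; row i has aⱼ where attribute j ∈ Reli, else bᵢⱼ.
Initial tableau (one row per fragment):
  row 1: a1 a2 a3 b14 a5 a6
  row 2: b21 a2 a3 a4 a5 b26
  row 3: a1 a2 a3 a4 a5 b36
Rows 1 and 2 agree on CE; apply CE→BF and equate their BF entries.
Rows 1 and 3 agree on CE; apply CE→BF and equate their BF entries.
Rows 1 and 2 agree on F; apply F→AB and equate their AB entries.
Row 2 is now all distinguished symbols — the join is lossless.

Yes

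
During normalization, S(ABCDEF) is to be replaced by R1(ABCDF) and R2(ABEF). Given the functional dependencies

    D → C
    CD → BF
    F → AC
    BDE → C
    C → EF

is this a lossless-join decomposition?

Common attributes: R1 ∩ R2 = {ABF}.
Closure of {ABF}: F → AC applies, adding C; C → EF applies, adding E. So (ABF)⁺ = {ABCEF}.
This closure contains every attribute of R2, so R1 ∩ R2 → R2. The join is lossless.

Yes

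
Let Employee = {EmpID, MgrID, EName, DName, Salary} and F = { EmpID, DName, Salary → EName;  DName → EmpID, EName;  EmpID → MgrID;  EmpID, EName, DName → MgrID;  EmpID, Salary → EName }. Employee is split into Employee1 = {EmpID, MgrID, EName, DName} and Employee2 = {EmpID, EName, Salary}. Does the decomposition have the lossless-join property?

No

Common attributes: Employee1 ∩ Employee2 = {EmpID, EName}.
Closure of {EmpID, EName}: EmpID → MgrID applies, adding MgrID. So (EmpID, EName)⁺ = {EmpID, MgrID, EName}.
The closure contains neither all of Employee1 = {EmpID, MgrID, EName, DName} nor all of Employee2 = {EmpID, EName, Salary}, so the common attributes are not a superkey of either fragment. The join is lossy.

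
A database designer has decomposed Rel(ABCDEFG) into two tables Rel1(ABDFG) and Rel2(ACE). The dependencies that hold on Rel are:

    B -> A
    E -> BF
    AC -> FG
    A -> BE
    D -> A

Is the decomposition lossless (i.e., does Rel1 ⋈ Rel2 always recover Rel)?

Common attributes: Rel1 ∩ Rel2 = {A}.
Closure of {A}: A → BE applies, adding BE; E → BF applies, adding F. So (A)⁺ = {ABEF}.
The closure contains neither all of Rel1 = {ABDFG} nor all of Rel2 = {ACE}, so the common attributes are not a superkey of either fragment. The join is lossy.

No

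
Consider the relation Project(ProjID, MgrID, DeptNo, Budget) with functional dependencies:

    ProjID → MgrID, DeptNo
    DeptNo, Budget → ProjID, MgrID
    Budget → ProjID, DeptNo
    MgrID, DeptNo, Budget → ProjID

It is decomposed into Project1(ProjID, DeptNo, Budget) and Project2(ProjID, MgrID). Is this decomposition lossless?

Yes

Common attributes: Project1 ∩ Project2 = {ProjID}.
Closure of {ProjID}: ProjID → MgrID, DeptNo applies, adding MgrID, DeptNo. So (ProjID)⁺ = {ProjID, MgrID, DeptNo}.
This closure contains every attribute of Project2, so Project1 ∩ Project2 → Project2. The join is lossless.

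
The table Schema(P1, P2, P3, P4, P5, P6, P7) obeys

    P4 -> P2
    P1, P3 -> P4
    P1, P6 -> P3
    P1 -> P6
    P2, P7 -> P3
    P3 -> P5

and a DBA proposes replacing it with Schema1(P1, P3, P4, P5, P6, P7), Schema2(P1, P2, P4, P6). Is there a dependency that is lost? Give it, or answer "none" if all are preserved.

Check P2, P7 → P3: no single fragment contains all of {P2, P3, P7}, and the restricted closure of {P2, P7} across the fragments never reaches {P3}.
P4 → P2 is preserved.
P1, P3 → P4 is preserved.
P1, P6 → P3 is preserved.
P1 → P6 is preserved.
P3 → P5 is preserved.

P2, P7 -> P3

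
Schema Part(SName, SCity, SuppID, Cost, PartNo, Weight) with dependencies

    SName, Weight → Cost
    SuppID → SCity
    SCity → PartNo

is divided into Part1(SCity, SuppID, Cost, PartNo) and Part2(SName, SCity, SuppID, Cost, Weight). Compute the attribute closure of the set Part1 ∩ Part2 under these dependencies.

SCity, SuppID, Cost, PartNo

Part1 ∩ Part2 = {SCity, SuppID, Cost}.
SCity → PartNo applies, adding PartNo
Closure: {SCity, SuppID, Cost, PartNo}.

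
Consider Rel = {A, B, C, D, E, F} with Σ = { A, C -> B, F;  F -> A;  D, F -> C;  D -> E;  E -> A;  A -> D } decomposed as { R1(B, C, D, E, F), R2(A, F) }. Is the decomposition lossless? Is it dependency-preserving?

lossless but not dependency-preserving

Lossless test: (F)⁺ = {A, B, C, D, E, F}, which contains all of one fragment — lossless.
Dependency preservation: the restricted closure of {A, C} across the fragments never reaches {B, F}, so A, C → B, F cannot be enforced without a join — not preserved.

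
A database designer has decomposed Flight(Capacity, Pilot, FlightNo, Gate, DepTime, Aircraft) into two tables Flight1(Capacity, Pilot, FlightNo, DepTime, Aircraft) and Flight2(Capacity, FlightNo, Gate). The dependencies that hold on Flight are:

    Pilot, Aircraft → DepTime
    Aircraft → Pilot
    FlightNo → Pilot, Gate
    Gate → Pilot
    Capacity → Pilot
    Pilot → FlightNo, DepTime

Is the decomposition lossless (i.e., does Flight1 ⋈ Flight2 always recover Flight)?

Yes

Common attributes: Flight1 ∩ Flight2 = {Capacity, FlightNo}.
Closure of {Capacity, FlightNo}: FlightNo → Pilot, Gate applies, adding Pilot, Gate; Pilot → FlightNo, DepTime applies, adding DepTime. So (Capacity, FlightNo)⁺ = {Capacity, Pilot, FlightNo, Gate, DepTime}.
This closure contains every attribute of Flight2, so Flight1 ∩ Flight2 → Flight2. The join is lossless.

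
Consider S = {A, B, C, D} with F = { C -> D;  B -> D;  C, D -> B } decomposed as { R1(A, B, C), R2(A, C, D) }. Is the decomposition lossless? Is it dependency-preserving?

lossless but not dependency-preserving

Lossless test: (A, C)⁺ = {A, B, C, D}, which contains all of one fragment — lossless.
Dependency preservation: the restricted closure of {B} across the fragments never reaches {D}, so B → D cannot be enforced without a join — not preserved.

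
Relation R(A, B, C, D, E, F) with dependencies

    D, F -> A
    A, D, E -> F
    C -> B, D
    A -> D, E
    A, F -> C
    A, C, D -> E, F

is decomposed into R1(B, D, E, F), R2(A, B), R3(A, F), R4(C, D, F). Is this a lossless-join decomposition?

No

Chase test. Columns are A, B, C, D, E, F; row i has aⱼ where attribute j ∈ Ri, else bᵢⱼ.
Initial tableau (one row per fragment):
  row 1: b11 a2 b13 a4 a5 a6
  row 2: a1 a2 b23 b24 b25 b26
  row 3: a1 b32 b33 b34 b35 a6
  row 4: b41 b42 a3 a4 b45 a6
Rows 1 and 4 agree on D, F; apply D, F→A and equate their A entries.
Rows 1 and 4 agree on A; apply A→D, E and equate their D, E entries.
Rows 2 and 3 agree on A; apply A→D, E and equate their D, E entries.
Rows 1 and 4 agree on A, F; apply A, F→C and equate their C entries.
Rows 2 and 3 agree on A, D, E; apply A, D, E→F and equate their F entries.
Rows 1 and 4 agree on C; apply C→B, D and equate their B, D entries.
Rows 2 and 3 agree on A, F; apply A, F→C and equate their C entries.
Rows 2 and 3 agree on C; apply C→B, D and equate their B, D entries.
No row becomes fully distinguished — the join is lossy.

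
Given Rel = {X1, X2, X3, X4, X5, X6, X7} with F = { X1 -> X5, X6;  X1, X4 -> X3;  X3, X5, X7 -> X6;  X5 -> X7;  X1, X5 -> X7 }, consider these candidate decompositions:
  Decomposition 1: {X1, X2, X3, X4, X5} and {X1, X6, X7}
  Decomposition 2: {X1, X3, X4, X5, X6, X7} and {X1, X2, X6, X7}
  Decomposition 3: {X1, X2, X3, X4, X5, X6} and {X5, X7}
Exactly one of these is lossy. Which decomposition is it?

Decomposition 2

Decomposition 1: common = {X1}, closure = {X1, X5, X6, X7} → lossless.
Decomposition 2: common = {X1, X6, X7}, closure = {X1, X5, X6, X7} → lossy.
Decomposition 3: common = {X5}, closure = {X5, X7} → lossless.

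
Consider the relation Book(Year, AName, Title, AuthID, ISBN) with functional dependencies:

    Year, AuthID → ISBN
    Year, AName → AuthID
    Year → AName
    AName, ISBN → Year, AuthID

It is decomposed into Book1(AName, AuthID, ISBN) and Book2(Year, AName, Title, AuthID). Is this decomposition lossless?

Common attributes: Book1 ∩ Book2 = {AName, AuthID}.
No dependency enlarges {AName, AuthID}, so (AName, AuthID)⁺ = {AName, AuthID}.
The closure contains neither all of Book1 = {AName, AuthID, ISBN} nor all of Book2 = {Year, AName, Title, AuthID}, so the common attributes are not a superkey of either fragment. The join is lossy.

No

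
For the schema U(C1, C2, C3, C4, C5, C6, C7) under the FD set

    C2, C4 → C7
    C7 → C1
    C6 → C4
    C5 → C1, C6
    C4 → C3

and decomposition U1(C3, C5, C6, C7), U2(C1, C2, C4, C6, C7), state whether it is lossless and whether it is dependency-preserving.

lossy and not dependency-preserving

Lossless test: (C6, C7)⁺ = {C1, C3, C4, C6, C7}, which is a superkey of neither fragment — lossy.
Dependency preservation: the restricted closure of {C5} across the fragments never reaches {C1, C6}, so C5 → C1, C6 cannot be enforced without a join — not preserved.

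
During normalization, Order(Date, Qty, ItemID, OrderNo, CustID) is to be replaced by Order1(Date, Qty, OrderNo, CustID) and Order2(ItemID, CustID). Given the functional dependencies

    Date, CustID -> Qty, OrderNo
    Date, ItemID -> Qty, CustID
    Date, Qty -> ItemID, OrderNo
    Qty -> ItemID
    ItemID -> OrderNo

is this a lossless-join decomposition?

Common attributes: Order1 ∩ Order2 = {CustID}.
No dependency enlarges {CustID}, so (CustID)⁺ = {CustID}.
The closure contains neither all of Order1 = {Date, Qty, OrderNo, CustID} nor all of Order2 = {ItemID, CustID}, so the common attributes are not a superkey of either fragment. The join is lossy.

No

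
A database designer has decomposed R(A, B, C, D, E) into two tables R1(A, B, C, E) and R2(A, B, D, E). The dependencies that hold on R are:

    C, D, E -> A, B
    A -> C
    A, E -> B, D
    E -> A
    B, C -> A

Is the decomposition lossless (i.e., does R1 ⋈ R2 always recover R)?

Yes

Common attributes: R1 ∩ R2 = {A, B, E}.
Closure of {A, B, E}: A → C applies, adding C; A, E → B, D applies, adding D. So (A, B, E)⁺ = {A, B, C, D, E}.
This closure contains every attribute of R1, so R1 ∩ R2 → R1. The join is lossless.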